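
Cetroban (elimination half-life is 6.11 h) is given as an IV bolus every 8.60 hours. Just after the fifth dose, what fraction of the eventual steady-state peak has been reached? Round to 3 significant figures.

0.992

k = ln 2 / 6.11 = 0.1134 h⁻¹
f_n = 1 − e^(−nkτ) = 1 − e^(−5 × 0.1134 × 8.60) = 1 − e^(−4.878) = 1 − 0.007611 ≈ 0.992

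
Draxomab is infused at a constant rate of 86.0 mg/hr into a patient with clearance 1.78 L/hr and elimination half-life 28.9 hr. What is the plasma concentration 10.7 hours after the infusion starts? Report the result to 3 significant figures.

Css = rate / CL = 86.0 / 1.78 = 48.31 µg/mL
k = ln 2 / 28.9 = 0.02398 hr⁻¹
C(t) = Css (1 − e^(−kt)) = 48.31 × (1 − e^(−0.2566)) = 48.31 × 0.2263 ≈ 10.9 µg/mL

10.9 µg/mL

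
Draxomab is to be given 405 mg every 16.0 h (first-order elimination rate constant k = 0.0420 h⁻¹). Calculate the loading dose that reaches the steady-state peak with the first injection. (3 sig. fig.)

828 mg

Accumulation ratio R = 1 / (1 − e^(−kτ)) = 1 / (1 − e^(−0.04200×16.0)) = 1 / (1 − 0.5107) = 2.044
Loading dose = maintenance dose × R = 405 × 2.044 ≈ 828 mg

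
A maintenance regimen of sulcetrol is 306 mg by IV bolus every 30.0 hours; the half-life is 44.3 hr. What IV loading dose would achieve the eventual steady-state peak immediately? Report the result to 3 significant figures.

k = ln 2 / 44.3 = 0.01565 hr⁻¹
Accumulation ratio R = 1 / (1 − e^(−kτ)) = 1 / (1 − e^(−0.01565×30.0)) = 1 / (1 − 0.6254) = 2.669
Loading dose = maintenance dose × R = 306 × 2.669 ≈ 817 mg

817 mg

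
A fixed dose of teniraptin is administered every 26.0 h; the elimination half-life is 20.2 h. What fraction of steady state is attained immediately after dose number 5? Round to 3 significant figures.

0.988

k = ln 2 / 20.2 = 0.03431 h⁻¹
f_n = 1 − e^(−nkτ) = 1 − e^(−5 × 0.03431 × 26.0) = 1 − e^(−4.461) = 1 − 0.01155 ≈ 0.988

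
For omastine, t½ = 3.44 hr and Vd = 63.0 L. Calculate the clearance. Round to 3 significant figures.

k = ln 2 / t½ = ln 2 / 3.44 = 0.2015 hr⁻¹
CL = k · V = 0.2015 × 63.0 ≈ 12.7 L/hr

12.7 L/hr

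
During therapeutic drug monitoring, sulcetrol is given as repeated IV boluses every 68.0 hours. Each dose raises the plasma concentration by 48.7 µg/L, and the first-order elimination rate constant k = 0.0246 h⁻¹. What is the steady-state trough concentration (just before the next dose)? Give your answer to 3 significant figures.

Fraction remaining after one interval: e^(−kτ) = e^(−0.02460 × 68.0) = 0.1877
R = 1 / (1 − 0.1877) = 1.231
Css,max = 48.7 × 1.231 = 59.95 µg/L
Css,min = Css,max × e^(−kτ) = 59.95 × 0.1877 ≈ 11.3 µg/L

11.3 µg/L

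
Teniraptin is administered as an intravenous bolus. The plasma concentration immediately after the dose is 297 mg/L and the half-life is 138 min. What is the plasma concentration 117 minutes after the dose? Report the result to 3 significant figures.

k = ln 2 / 138 = 0.005023 min⁻¹
C(t) = C₀ e^(−kt) = 297 × e^(−0.005023 × 117) = 297 × e^(−0.5877) = 297 × 0.5556 ≈ 165 mg/L

165 mg/L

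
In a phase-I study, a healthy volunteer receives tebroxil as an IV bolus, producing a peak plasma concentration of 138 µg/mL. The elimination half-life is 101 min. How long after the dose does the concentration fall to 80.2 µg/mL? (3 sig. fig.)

79.1 minutes

k = ln 2 / 101 = 0.006863 min⁻¹
C(t) = C₀ e^(−kt)  ⇒  t = ln(C₀/C) / k
t = ln(138/80.2) / 0.006863 = 0.5427 / 0.006863 ≈ 79.1 minutes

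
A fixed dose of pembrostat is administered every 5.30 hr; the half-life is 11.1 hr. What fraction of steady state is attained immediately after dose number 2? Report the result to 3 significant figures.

0.484

k = ln 2 / 11.1 = 0.06245 hr⁻¹
f_n = 1 − e^(−nkτ) = 1 − e^(−2 × 0.06245 × 5.30) = 1 − e^(−0.6619) = 1 − 0.5159 ≈ 0.484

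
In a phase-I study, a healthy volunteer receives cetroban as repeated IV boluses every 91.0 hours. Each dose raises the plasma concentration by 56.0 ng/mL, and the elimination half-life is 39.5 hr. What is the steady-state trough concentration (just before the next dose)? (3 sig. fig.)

k = ln 2 / 39.5 = 0.01755 hr⁻¹
Fraction remaining after one interval: e^(−kτ) = e^(−0.01755 × 91.0) = 0.2025
R = 1 / (1 − 0.2025) = 1.254
Css,max = 56.0 × 1.254 = 70.22 ng/mL
Css,min = Css,max × e^(−kτ) = 70.22 × 0.2025 ≈ 14.2 ng/mL

14.2 ng/mL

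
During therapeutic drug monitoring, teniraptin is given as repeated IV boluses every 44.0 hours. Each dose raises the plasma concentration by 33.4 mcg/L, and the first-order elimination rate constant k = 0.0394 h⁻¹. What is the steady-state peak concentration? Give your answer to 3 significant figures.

40.6 mcg/L

Fraction remaining after one interval: e^(−kτ) = e^(−0.03940 × 44.0) = 0.1766
R = 1 / (1 − 0.1766) = 1.215
Css,max = 33.4 × 1.215 ≈ 40.6 mcg/L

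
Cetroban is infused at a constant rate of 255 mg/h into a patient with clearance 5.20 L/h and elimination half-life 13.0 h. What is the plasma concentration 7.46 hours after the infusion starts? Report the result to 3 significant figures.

16.1 µg/mL

Css = rate / CL = 255 / 5.20 = 49.04 µg/mL
k = ln 2 / 13.0 = 0.05332 h⁻¹
C(t) = Css (1 − e^(−kt)) = 49.04 × (1 − e^(−0.3978)) = 49.04 × 0.3282 ≈ 16.1 µg/mL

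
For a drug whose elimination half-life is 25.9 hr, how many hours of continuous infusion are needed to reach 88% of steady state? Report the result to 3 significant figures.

k = ln 2 / 25.9 = 0.02676 hr⁻¹
f = 1 − e^(−kt)  ⇒  t = −ln(1 − f) / k
t = −ln(1 − 0.88) / 0.02676 = 2.120 / 0.02676 ≈ 79.2 hours

79.2 hours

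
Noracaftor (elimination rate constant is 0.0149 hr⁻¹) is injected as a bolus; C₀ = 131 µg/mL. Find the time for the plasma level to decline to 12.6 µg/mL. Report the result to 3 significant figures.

C(t) = C₀ e^(−kt)  ⇒  t = ln(C₀/C) / k
t = ln(131/12.6) / 0.01490 = 2.342 / 0.01490 ≈ 157 hours

157 hours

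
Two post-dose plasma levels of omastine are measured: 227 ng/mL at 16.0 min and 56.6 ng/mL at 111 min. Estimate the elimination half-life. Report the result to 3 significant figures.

k = ln(C₁/C₂) / (t₂ − t₁) = ln(227/56.6) / (111 − 16.0)
  = 1.389 / 95.00 = 0.01462 min⁻¹
t½ = ln 2 / k = ln 2 / 0.01462 ≈ 47.4 minutes

47.4 minutes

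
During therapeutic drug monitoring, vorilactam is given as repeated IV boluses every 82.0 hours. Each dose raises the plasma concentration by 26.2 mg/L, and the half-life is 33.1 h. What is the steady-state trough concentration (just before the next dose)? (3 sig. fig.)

k = ln 2 / 33.1 = 0.02094 h⁻¹
Fraction remaining after one interval: e^(−kτ) = e^(−0.02094 × 82.0) = 0.1796
R = 1 / (1 − 0.1796) = 1.219
Css,max = 26.2 × 1.219 = 31.93 mg/L
Css,min = Css,max × e^(−kτ) = 31.93 × 0.1796 ≈ 5.73 mg/L

5.73 mg/L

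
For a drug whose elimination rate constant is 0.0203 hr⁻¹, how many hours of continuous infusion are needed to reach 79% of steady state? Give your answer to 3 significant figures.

f = 1 − e^(−kt)  ⇒  t = −ln(1 − f) / k
t = −ln(1 − 0.79) / 0.02030 = 1.561 / 0.02030 ≈ 76.9 hours

76.9 hours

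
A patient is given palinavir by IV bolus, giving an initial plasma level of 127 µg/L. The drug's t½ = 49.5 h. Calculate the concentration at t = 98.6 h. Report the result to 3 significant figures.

31.9 µg/L

k = ln 2 / 49.5 = 0.01400 h⁻¹
C(t) = C₀ e^(−kt) = 127 × e^(−0.01400 × 98.6) = 127 × e^(−1.381) = 127 × 0.2514 ≈ 31.9 µg/L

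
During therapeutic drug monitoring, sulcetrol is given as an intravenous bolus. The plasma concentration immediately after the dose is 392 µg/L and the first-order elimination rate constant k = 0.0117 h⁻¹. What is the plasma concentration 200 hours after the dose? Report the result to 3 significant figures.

C(t) = C₀ e^(−kt) = 392 × e^(−0.01170 × 200) = 392 × e^(−2.340) = 392 × 0.09633 ≈ 37.8 µg/L

37.8 µg/L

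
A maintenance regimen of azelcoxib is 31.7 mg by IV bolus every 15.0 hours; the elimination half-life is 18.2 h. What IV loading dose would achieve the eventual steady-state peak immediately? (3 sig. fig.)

k = ln 2 / 18.2 = 0.03809 h⁻¹
Accumulation ratio R = 1 / (1 − e^(−kτ)) = 1 / (1 − e^(−0.03809×15.0)) = 1 / (1 − 0.5648) = 2.298
Loading dose = maintenance dose × R = 31.7 × 2.298 ≈ 72.8 mg

72.8 mg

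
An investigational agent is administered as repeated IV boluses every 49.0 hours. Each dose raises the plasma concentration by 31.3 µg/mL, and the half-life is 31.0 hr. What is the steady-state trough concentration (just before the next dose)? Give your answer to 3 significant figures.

k = ln 2 / 31.0 = 0.02236 hr⁻¹
Fraction remaining after one interval: e^(−kτ) = e^(−0.02236 × 49.0) = 0.3343
R = 1 / (1 − 0.3343) = 1.502
Css,max = 31.3 × 1.502 = 47.02 µg/mL
Css,min = Css,max × e^(−kτ) = 47.02 × 0.3343 ≈ 15.7 µg/mL

15.7 µg/mL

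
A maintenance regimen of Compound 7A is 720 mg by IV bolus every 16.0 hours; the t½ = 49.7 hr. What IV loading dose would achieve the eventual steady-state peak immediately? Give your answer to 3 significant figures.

3600 mg

k = ln 2 / 49.7 = 0.01395 hr⁻¹
Accumulation ratio R = 1 / (1 − e^(−kτ)) = 1 / (1 − e^(−0.01395×16.0)) = 1 / (1 − 0.8000) = 5.000
Loading dose = maintenance dose × R = 720 × 5.000 ≈ 3600 mg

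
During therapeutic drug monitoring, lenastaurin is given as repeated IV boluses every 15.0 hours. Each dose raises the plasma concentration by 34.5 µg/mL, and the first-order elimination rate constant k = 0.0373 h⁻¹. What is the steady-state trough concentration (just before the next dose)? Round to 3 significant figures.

Fraction remaining after one interval: e^(−kτ) = e^(−0.03730 × 15.0) = 0.5715
R = 1 / (1 − 0.5715) = 2.334
Css,max = 34.5 × 2.334 = 80.51 µg/mL
Css,min = Css,max × e^(−kτ) = 80.51 × 0.5715 ≈ 46.0 µg/mL

46.0 µg/mL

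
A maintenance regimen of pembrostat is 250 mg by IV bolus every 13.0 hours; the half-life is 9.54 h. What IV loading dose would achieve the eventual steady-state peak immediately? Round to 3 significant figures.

409 mg

k = ln 2 / 9.54 = 0.07266 h⁻¹
Accumulation ratio R = 1 / (1 − e^(−kτ)) = 1 / (1 − e^(−0.07266×13.0)) = 1 / (1 − 0.3889) = 1.636
Loading dose = maintenance dose × R = 250 × 1.636 ≈ 409 mg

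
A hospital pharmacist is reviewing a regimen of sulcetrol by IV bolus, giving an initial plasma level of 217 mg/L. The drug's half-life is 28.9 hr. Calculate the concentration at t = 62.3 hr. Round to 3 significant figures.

k = ln 2 / 28.9 = 0.02398 hr⁻¹
C(t) = C₀ e^(−kt) = 217 × e^(−0.02398 × 62.3) = 217 × e^(−1.494) = 217 × 0.2244 ≈ 48.7 mg/L

48.7 mg/L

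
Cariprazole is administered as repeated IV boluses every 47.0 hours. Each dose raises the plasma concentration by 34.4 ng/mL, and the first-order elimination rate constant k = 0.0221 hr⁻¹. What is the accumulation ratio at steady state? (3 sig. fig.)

Fraction remaining after one interval: e^(−kτ) = e^(−0.02210 × 47.0) = 0.3539
R = 1 / (1 − 0.3539) = 1 / 0.6461 ≈ 1.55

1.55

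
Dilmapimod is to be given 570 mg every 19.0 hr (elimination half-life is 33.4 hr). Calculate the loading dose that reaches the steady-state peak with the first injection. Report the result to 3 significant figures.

k = ln 2 / 33.4 = 0.02075 hr⁻¹
Accumulation ratio R = 1 / (1 − e^(−kτ)) = 1 / (1 − e^(−0.02075×19.0)) = 1 / (1 − 0.6741) = 3.069
Loading dose = maintenance dose × R = 570 × 3.069 ≈ 1750 mg

1750 mg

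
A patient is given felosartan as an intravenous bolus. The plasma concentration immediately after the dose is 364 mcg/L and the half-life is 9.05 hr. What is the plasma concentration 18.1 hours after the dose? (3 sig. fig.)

k = ln 2 / 9.05 = 0.07659 hr⁻¹
C(t) = C₀ e^(−kt) = 364 × e^(−0.07659 × 18.1) = 364 × e^(−1.386) = 364 × 0.2500 ≈ 91.0 mcg/L

91.0 mcg/L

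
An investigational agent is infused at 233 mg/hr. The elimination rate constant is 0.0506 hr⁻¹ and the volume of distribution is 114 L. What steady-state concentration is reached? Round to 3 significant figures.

40.4 mg/L

CL = k · V = 0.0506 × 114 = 5.768 L/hr
Css = rate / CL = 233 / 5.768 ≈ 40.4 mg/L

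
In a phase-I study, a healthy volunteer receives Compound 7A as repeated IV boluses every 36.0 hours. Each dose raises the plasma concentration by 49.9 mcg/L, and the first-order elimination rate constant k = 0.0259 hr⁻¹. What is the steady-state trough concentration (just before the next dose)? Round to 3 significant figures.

32.4 mcg/L

Fraction remaining after one interval: e^(−kτ) = e^(−0.02590 × 36.0) = 0.3936
R = 1 / (1 − 0.3936) = 1.649
Css,max = 49.9 × 1.649 = 82.29 mcg/L
Css,min = Css,max × e^(−kτ) = 82.29 × 0.3936 ≈ 32.4 mcg/L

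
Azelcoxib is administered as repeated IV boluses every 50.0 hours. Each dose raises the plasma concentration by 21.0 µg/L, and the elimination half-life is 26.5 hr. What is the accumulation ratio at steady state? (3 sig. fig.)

1.37

k = ln 2 / 26.5 = 0.02616 hr⁻¹
Fraction remaining after one interval: e^(−kτ) = e^(−0.02616 × 50.0) = 0.2704
R = 1 / (1 − 0.2704) = 1 / 0.7296 ≈ 1.37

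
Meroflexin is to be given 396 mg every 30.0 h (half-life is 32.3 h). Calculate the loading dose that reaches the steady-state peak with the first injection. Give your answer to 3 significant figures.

k = ln 2 / 32.3 = 0.02146 h⁻¹
Accumulation ratio R = 1 / (1 − e^(−kτ)) = 1 / (1 − e^(−0.02146×30.0)) = 1 / (1 − 0.5253) = 2.107
Loading dose = maintenance dose × R = 396 × 2.107 ≈ 834 mg

834 mg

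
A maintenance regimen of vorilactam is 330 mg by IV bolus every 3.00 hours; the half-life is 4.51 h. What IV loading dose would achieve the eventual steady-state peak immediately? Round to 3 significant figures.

k = ln 2 / 4.51 = 0.1537 h⁻¹
Accumulation ratio R = 1 / (1 − e^(−kτ)) = 1 / (1 − e^(−0.1537×3.00)) = 1 / (1 − 0.6306) = 2.707
Loading dose = maintenance dose × R = 330 × 2.707 ≈ 893 mg

893 mg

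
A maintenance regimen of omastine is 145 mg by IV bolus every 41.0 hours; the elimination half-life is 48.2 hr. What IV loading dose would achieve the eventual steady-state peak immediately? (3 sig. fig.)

k = ln 2 / 48.2 = 0.01438 hr⁻¹
Accumulation ratio R = 1 / (1 − e^(−kτ)) = 1 / (1 − e^(−0.01438×41.0)) = 1 / (1 − 0.5545) = 2.245
Loading dose = maintenance dose × R = 145 × 2.245 ≈ 326 mg

326 mg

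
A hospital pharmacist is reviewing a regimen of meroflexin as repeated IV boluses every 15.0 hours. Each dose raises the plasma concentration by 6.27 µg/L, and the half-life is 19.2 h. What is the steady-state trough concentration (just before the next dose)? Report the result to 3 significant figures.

8.73 µg/L

k = ln 2 / 19.2 = 0.03610 h⁻¹
Fraction remaining after one interval: e^(−kτ) = e^(−0.03610 × 15.0) = 0.5819
R = 1 / (1 − 0.5819) = 2.392
Css,max = 6.27 × 2.392 = 15.00 µg/L
Css,min = Css,max × e^(−kτ) = 15.00 × 0.5819 ≈ 8.73 µg/L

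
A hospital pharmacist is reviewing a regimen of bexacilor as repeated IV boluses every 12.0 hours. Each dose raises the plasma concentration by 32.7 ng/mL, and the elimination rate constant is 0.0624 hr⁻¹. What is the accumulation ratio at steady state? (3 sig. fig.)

1.90

Fraction remaining after one interval: e^(−kτ) = e^(−0.06240 × 12.0) = 0.4729
R = 1 / (1 − 0.4729) = 1 / 0.5271 ≈ 1.90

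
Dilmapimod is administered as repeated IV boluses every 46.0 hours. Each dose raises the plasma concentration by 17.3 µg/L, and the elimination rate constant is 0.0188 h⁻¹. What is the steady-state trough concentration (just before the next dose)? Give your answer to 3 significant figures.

Fraction remaining after one interval: e^(−kτ) = e^(−0.01880 × 46.0) = 0.4211
R = 1 / (1 − 0.4211) = 1.728
Css,max = 17.3 × 1.728 = 29.89 µg/L
Css,min = Css,max × e^(−kτ) = 29.89 × 0.4211 ≈ 12.6 µg/L

12.6 µg/L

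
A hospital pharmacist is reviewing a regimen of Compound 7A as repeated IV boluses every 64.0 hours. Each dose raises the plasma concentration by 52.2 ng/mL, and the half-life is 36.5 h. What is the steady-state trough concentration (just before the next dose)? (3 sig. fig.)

22.0 ng/mL

k = ln 2 / 36.5 = 0.01899 h⁻¹
Fraction remaining after one interval: e^(−kτ) = e^(−0.01899 × 64.0) = 0.2966
R = 1 / (1 − 0.2966) = 1.422
Css,max = 52.2 × 1.422 = 74.21 ng/mL
Css,min = Css,max × e^(−kτ) = 74.21 × 0.2966 ≈ 22.0 ng/mL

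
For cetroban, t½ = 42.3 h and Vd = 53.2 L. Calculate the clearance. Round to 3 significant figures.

0.872 L/h

k = ln 2 / t½ = ln 2 / 42.3 = 0.01639 h⁻¹
CL = k · V = 0.01639 × 53.2 ≈ 0.872 L/h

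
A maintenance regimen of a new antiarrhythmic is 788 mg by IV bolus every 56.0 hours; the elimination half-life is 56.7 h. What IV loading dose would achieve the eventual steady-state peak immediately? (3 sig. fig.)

k = ln 2 / 56.7 = 0.01222 h⁻¹
Accumulation ratio R = 1 / (1 − e^(−kτ)) = 1 / (1 − e^(−0.01222×56.0)) = 1 / (1 − 0.5043) = 2.017
Loading dose = maintenance dose × R = 788 × 2.017 ≈ 1590 mg

1590 mg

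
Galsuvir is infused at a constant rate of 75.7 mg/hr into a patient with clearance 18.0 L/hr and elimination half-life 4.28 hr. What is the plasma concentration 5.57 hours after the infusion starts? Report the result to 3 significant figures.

Css = rate / CL = 75.7 / 18.0 = 4.206 mg/L
k = ln 2 / 4.28 = 0.1620 hr⁻¹
C(t) = Css (1 − e^(−kt)) = 4.206 × (1 − e^(−0.9021)) = 4.206 × 0.5943 ≈ 2.50 mg/L

2.50 mg/L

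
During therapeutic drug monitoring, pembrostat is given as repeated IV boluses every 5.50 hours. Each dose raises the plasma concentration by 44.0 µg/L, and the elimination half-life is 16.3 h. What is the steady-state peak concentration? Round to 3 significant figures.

k = ln 2 / 16.3 = 0.04252 h⁻¹
Fraction remaining after one interval: e^(−kτ) = e^(−0.04252 × 5.50) = 0.7915
R = 1 / (1 − 0.7915) = 4.795
Css,max = 44.0 × 4.795 ≈ 211 µg/L

211 µg/L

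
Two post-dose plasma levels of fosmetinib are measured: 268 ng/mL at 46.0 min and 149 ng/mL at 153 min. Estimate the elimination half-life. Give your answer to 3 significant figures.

126 minutes

k = ln(C₁/C₂) / (t₂ − t₁) = ln(268/149) / (153 − 46.0)
  = 0.5870 / 107.0 = 0.005486 min⁻¹
t½ = ln 2 / k = ln 2 / 0.005486 ≈ 126 minutes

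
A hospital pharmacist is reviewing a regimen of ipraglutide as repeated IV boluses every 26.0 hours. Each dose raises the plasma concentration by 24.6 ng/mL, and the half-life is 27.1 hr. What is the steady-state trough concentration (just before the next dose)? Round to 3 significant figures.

k = ln 2 / 27.1 = 0.02558 hr⁻¹
Fraction remaining after one interval: e^(−kτ) = e^(−0.02558 × 26.0) = 0.5143
R = 1 / (1 − 0.5143) = 2.059
Css,max = 24.6 × 2.059 = 50.65 ng/mL
Css,min = Css,max × e^(−kτ) = 50.65 × 0.5143 ≈ 26.0 ng/mL

26.0 ng/mL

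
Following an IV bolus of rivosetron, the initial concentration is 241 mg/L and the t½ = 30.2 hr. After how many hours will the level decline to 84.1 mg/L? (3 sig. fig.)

k = ln 2 / 30.2 = 0.02295 hr⁻¹
C(t) = C₀ e^(−kt)  ⇒  t = ln(C₀/C) / k
t = ln(241/84.1) / 0.02295 = 1.053 / 0.02295 ≈ 45.9 hours

45.9 hours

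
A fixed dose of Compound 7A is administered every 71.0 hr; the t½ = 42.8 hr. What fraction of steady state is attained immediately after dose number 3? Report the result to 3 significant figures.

k = ln 2 / 42.8 = 0.01620 hr⁻¹
f_n = 1 − e^(−nkτ) = 1 − e^(−3 × 0.01620 × 71.0) = 1 − e^(−3.450) = 1 − 0.03176 ≈ 0.968

0.968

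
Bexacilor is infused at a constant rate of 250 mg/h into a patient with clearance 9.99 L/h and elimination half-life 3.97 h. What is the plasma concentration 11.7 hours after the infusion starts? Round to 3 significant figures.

21.8 mg/L

Css = rate / CL = 250 / 9.99 = 25.03 mg/L
k = ln 2 / 3.97 = 0.1746 h⁻¹
C(t) = Css (1 − e^(−kt)) = 25.03 × (1 − e^(−2.043)) = 25.03 × 0.8703 ≈ 21.8 mg/L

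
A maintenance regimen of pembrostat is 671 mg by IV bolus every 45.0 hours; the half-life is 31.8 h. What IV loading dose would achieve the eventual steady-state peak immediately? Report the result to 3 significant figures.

k = ln 2 / 31.8 = 0.02180 h⁻¹
Accumulation ratio R = 1 / (1 − e^(−kτ)) = 1 / (1 − e^(−0.02180×45.0)) = 1 / (1 − 0.3750) = 1.600
Loading dose = maintenance dose × R = 671 × 1.600 ≈ 1070 mg

1070 mg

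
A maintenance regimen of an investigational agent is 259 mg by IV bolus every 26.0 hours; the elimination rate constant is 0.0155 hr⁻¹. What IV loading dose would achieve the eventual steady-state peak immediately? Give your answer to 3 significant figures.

781 mg

Accumulation ratio R = 1 / (1 − e^(−kτ)) = 1 / (1 − e^(−0.01550×26.0)) = 1 / (1 − 0.6683) = 3.015
Loading dose = maintenance dose × R = 259 × 3.015 ≈ 781 mg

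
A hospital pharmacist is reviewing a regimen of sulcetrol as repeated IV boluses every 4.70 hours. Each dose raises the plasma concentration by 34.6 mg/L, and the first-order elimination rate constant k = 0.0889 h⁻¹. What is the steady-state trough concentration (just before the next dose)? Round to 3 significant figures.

Fraction remaining after one interval: e^(−kτ) = e^(−0.08890 × 4.70) = 0.6585
R = 1 / (1 − 0.6585) = 2.928
Css,max = 34.6 × 2.928 = 101.3 mg/L
Css,min = Css,max × e^(−kτ) = 101.3 × 0.6585 ≈ 66.7 mg/L

66.7 mg/L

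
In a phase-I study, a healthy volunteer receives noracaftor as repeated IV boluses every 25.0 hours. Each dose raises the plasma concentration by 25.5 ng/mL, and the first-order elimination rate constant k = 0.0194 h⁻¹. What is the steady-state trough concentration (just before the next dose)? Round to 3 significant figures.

Fraction remaining after one interval: e^(−kτ) = e^(−0.01940 × 25.0) = 0.6157
R = 1 / (1 − 0.6157) = 2.602
Css,max = 25.5 × 2.602 = 66.35 ng/mL
Css,min = Css,max × e^(−kτ) = 66.35 × 0.6157 ≈ 40.9 ng/mL

40.9 ng/mL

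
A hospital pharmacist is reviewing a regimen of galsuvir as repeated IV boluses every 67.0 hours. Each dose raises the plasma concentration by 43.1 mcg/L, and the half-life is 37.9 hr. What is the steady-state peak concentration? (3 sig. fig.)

61.0 mcg/L

k = ln 2 / 37.9 = 0.01829 hr⁻¹
Fraction remaining after one interval: e^(−kτ) = e^(−0.01829 × 67.0) = 0.2937
R = 1 / (1 − 0.2937) = 1.416
Css,max = 43.1 × 1.416 ≈ 61.0 mcg/L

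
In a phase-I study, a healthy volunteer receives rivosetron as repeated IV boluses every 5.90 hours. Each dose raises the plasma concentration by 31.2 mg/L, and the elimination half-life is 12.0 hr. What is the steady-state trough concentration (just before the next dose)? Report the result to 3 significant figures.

k = ln 2 / 12.0 = 0.05776 hr⁻¹
Fraction remaining after one interval: e^(−kτ) = e^(−0.05776 × 5.90) = 0.7112
R = 1 / (1 − 0.7112) = 3.463
Css,max = 31.2 × 3.463 = 108.0 mg/L
Css,min = Css,max × e^(−kτ) = 108.0 × 0.7112 ≈ 76.8 mg/L

76.8 mg/L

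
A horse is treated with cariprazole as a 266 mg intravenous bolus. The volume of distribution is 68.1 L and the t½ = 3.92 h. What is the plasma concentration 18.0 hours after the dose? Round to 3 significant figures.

C₀ = dose / V = 266 / 68.1 = 3.906 mg/L
k = ln 2 / 3.92 = 0.1768 h⁻¹
C(t) = C₀ e^(−kt) = 3.906 × e^(−0.1768 × 18.0) = 3.906 × e^(−3.183) = 3.906 × 0.04147 ≈ 0.162 mg/L

0.162 mg/L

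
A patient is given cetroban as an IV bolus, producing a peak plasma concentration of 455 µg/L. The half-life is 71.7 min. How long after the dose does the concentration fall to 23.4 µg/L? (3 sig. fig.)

k = ln 2 / 71.7 = 0.009667 min⁻¹
C(t) = C₀ e^(−kt)  ⇒  t = ln(C₀/C) / k
t = ln(455/23.4) / 0.009667 = 2.968 / 0.009667 ≈ 307 minutes

307 minutes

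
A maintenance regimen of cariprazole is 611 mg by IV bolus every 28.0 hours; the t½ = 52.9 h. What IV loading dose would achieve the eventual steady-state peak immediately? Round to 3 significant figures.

k = ln 2 / 52.9 = 0.01310 h⁻¹
Accumulation ratio R = 1 / (1 − e^(−kτ)) = 1 / (1 − e^(−0.01310×28.0)) = 1 / (1 − 0.6929) = 3.256
Loading dose = maintenance dose × R = 611 × 3.256 ≈ 1990 mg

1990 mg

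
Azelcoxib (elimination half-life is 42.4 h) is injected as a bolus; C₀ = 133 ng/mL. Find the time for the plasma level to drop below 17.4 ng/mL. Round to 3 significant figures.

124 hours

k = ln 2 / 42.4 = 0.01635 h⁻¹
C(t) = C₀ e^(−kt)  ⇒  t = ln(C₀/C) / k
t = ln(133/17.4) / 0.01635 = 2.034 / 0.01635 ≈ 124 hours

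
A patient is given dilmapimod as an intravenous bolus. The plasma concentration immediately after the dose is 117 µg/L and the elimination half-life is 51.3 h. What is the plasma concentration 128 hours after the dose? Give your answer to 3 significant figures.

20.8 µg/L

k = ln 2 / 51.3 = 0.01351 h⁻¹
C(t) = C₀ e^(−kt) = 117 × e^(−0.01351 × 128) = 117 × e^(−1.729) = 117 × 0.1774 ≈ 20.8 µg/L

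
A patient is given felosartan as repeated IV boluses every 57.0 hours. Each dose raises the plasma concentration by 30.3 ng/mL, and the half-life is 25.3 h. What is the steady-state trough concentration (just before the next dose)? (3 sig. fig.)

8.04 ng/mL

k = ln 2 / 25.3 = 0.02740 h⁻¹
Fraction remaining after one interval: e^(−kτ) = e^(−0.02740 × 57.0) = 0.2098
R = 1 / (1 − 0.2098) = 1.265
Css,max = 30.3 × 1.265 = 38.34 ng/mL
Css,min = Css,max × e^(−kτ) = 38.34 × 0.2098 ≈ 8.04 ng/mL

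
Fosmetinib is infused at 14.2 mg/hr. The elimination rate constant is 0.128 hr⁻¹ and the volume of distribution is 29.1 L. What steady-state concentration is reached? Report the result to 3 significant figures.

3.81 mg/L

CL = k · V = 0.128 × 29.1 = 3.725 L/hr
Css = rate / CL = 14.2 / 3.725 ≈ 3.81 mg/L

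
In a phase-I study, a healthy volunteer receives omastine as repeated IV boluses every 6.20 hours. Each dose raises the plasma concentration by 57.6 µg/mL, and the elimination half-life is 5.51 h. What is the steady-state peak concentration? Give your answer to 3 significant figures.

106 µg/mL

k = ln 2 / 5.51 = 0.1258 h⁻¹
Fraction remaining after one interval: e^(−kτ) = e^(−0.1258 × 6.20) = 0.4584
R = 1 / (1 − 0.4584) = 1.846
Css,max = 57.6 × 1.846 ≈ 106 µg/mL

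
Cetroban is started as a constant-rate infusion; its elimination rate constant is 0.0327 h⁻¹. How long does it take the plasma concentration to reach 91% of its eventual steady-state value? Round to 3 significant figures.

f = 1 − e^(−kt)  ⇒  t = −ln(1 − f) / k
t = −ln(1 − 0.91) / 0.03270 = 2.408 / 0.03270 ≈ 73.6 hours

73.6 hours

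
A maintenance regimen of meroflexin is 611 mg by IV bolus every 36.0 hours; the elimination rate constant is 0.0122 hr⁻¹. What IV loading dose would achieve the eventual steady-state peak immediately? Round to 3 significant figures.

1720 mg

Accumulation ratio R = 1 / (1 − e^(−kτ)) = 1 / (1 − e^(−0.01220×36.0)) = 1 / (1 − 0.6446) = 2.813
Loading dose = maintenance dose × R = 611 × 2.813 ≈ 1720 mg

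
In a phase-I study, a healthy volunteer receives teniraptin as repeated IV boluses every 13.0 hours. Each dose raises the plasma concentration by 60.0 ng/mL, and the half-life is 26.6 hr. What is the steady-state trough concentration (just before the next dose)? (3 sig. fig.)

149 ng/mL

k = ln 2 / 26.6 = 0.02606 hr⁻¹
Fraction remaining after one interval: e^(−kτ) = e^(−0.02606 × 13.0) = 0.7127
R = 1 / (1 − 0.7127) = 3.480
Css,max = 60.0 × 3.480 = 208.8 ng/mL
Css,min = Css,max × e^(−kτ) = 208.8 × 0.7127 ≈ 149 ng/mL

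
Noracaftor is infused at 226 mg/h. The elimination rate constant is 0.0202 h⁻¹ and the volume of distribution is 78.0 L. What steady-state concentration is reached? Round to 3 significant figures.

143 mg/L

CL = k · V = 0.0202 × 78.0 = 1.576 L/h
Css = rate / CL = 226 / 1.576 ≈ 143 mg/L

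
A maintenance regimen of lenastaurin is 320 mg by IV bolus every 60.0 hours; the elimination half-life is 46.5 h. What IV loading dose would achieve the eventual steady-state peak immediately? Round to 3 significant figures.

k = ln 2 / 46.5 = 0.01491 h⁻¹
Accumulation ratio R = 1 / (1 − e^(−kτ)) = 1 / (1 − e^(−0.01491×60.0)) = 1 / (1 − 0.4089) = 1.692
Loading dose = maintenance dose × R = 320 × 1.692 ≈ 541 mg

541 mg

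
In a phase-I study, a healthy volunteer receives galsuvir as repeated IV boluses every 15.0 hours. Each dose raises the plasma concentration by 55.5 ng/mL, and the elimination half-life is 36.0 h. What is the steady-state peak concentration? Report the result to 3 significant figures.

221 ng/mL

k = ln 2 / 36.0 = 0.01925 h⁻¹
Fraction remaining after one interval: e^(−kτ) = e^(−0.01925 × 15.0) = 0.7492
R = 1 / (1 − 0.7492) = 3.987
Css,max = 55.5 × 3.987 ≈ 221 ng/mL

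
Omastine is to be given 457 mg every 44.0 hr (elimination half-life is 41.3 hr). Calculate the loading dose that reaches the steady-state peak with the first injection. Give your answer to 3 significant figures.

k = ln 2 / 41.3 = 0.01678 hr⁻¹
Accumulation ratio R = 1 / (1 − e^(−kτ)) = 1 / (1 − e^(−0.01678×44.0)) = 1 / (1 − 0.4778) = 1.915
Loading dose = maintenance dose × R = 457 × 1.915 ≈ 875 mg

875 mg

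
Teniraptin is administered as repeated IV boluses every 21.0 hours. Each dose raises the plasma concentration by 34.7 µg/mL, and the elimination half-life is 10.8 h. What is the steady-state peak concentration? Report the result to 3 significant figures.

46.9 µg/mL

k = ln 2 / 10.8 = 0.06418 h⁻¹
Fraction remaining after one interval: e^(−kτ) = e^(−0.06418 × 21.0) = 0.2598
R = 1 / (1 − 0.2598) = 1.351
Css,max = 34.7 × 1.351 ≈ 46.9 µg/mL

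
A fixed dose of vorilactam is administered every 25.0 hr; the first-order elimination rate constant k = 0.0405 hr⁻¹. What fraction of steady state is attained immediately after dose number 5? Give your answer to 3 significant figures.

0.994

f_n = 1 − e^(−nkτ) = 1 − e^(−5 × 0.04050 × 25.0) = 1 − e^(−5.062) = 1 − 0.006330 ≈ 0.994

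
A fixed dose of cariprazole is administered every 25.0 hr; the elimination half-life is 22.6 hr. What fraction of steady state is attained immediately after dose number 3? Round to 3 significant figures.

k = ln 2 / 22.6 = 0.03067 hr⁻¹
f_n = 1 − e^(−nkτ) = 1 − e^(−3 × 0.03067 × 25.0) = 1 − e^(−2.300) = 1 − 0.1002 ≈ 0.900

0.900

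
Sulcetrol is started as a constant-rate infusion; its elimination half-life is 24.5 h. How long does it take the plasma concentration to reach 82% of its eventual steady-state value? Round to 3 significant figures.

60.6 hours

k = ln 2 / 24.5 = 0.02829 h⁻¹
f = 1 − e^(−kt)  ⇒  t = −ln(1 − f) / k
t = −ln(1 − 0.82) / 0.02829 = 1.715 / 0.02829 ≈ 60.6 hours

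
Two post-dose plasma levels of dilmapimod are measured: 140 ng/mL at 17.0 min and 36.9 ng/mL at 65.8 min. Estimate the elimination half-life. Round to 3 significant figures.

25.4 minutes

k = ln(C₁/C₂) / (t₂ − t₁) = ln(140/36.9) / (65.8 − 17.0)
  = 1.333 / 48.80 = 0.02732 min⁻¹
t½ = ln 2 / k = ln 2 / 0.02732 ≈ 25.4 minutes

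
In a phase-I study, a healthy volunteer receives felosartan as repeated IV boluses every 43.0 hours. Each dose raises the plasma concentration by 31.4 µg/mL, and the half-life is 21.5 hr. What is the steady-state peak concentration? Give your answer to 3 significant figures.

k = ln 2 / 21.5 = 0.03224 hr⁻¹
Fraction remaining after one interval: e^(−kτ) = e^(−0.03224 × 43.0) = 0.2500
R = 1 / (1 − 0.2500) = 1.333
Css,max = 31.4 × 1.333 ≈ 41.9 µg/mL

41.9 µg/mL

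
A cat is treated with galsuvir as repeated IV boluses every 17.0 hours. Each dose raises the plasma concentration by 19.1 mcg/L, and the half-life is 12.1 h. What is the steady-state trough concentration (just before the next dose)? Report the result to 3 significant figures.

k = ln 2 / 12.1 = 0.05728 h⁻¹
Fraction remaining after one interval: e^(−kτ) = e^(−0.05728 × 17.0) = 0.3776
R = 1 / (1 − 0.3776) = 1.607
Css,max = 19.1 × 1.607 = 30.69 mcg/L
Css,min = Css,max × e^(−kτ) = 30.69 × 0.3776 ≈ 11.6 mcg/L

11.6 mcg/L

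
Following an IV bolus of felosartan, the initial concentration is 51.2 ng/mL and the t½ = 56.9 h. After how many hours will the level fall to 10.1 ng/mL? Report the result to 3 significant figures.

k = ln 2 / 56.9 = 0.01218 h⁻¹
C(t) = C₀ e^(−kt)  ⇒  t = ln(C₀/C) / k
t = ln(51.2/10.1) / 0.01218 = 1.623 / 0.01218 ≈ 133 hours

133 hours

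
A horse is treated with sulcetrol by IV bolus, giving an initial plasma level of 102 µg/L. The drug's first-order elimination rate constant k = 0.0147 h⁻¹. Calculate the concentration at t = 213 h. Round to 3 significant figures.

C(t) = C₀ e^(−kt) = 102 × e^(−0.01470 × 213) = 102 × e^(−3.131) = 102 × 0.04367 ≈ 4.45 µg/L

4.45 µg/L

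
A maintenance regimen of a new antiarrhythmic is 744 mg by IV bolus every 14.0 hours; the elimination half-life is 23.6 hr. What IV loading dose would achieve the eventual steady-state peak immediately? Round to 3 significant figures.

k = ln 2 / 23.6 = 0.02937 hr⁻¹
Accumulation ratio R = 1 / (1 − e^(−kτ)) = 1 / (1 − e^(−0.02937×14.0)) = 1 / (1 − 0.6629) = 2.966
Loading dose = maintenance dose × R = 744 × 2.966 ≈ 2210 mg

2210 mg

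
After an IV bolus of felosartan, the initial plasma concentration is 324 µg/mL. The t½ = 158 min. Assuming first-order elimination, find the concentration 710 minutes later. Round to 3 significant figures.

14.4 µg/mL

k = ln 2 / 158 = 0.004387 min⁻¹
C(t) = C₀ e^(−kt) = 324 × e^(−0.004387 × 710) = 324 × e^(−3.115) = 324 × 0.04439 ≈ 14.4 µg/mL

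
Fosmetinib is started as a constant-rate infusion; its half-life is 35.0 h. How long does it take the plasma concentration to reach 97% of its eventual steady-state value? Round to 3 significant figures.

177 hours

k = ln 2 / 35.0 = 0.01980 h⁻¹
f = 1 − e^(−kt)  ⇒  t = −ln(1 − f) / k
t = −ln(1 − 0.97) / 0.01980 = 3.507 / 0.01980 ≈ 177 hours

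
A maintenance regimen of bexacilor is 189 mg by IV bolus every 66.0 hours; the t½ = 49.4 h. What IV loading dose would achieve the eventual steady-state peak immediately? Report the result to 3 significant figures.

k = ln 2 / 49.4 = 0.01403 h⁻¹
Accumulation ratio R = 1 / (1 − e^(−kτ)) = 1 / (1 − e^(−0.01403×66.0)) = 1 / (1 − 0.3961) = 1.656
Loading dose = maintenance dose × R = 189 × 1.656 ≈ 313 mg

313 mg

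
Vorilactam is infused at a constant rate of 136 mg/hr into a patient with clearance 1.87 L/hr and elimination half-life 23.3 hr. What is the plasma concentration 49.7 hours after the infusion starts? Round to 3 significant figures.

56.1 µg/mL

Css = rate / CL = 136 / 1.87 = 72.73 µg/mL
k = ln 2 / 23.3 = 0.02975 hr⁻¹
C(t) = Css (1 − e^(−kt)) = 72.73 × (1 − e^(−1.479)) = 72.73 × 0.7720 ≈ 56.1 µg/mL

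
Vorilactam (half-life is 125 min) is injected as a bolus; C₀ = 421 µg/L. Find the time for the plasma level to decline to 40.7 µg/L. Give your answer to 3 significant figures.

k = ln 2 / 125 = 0.005545 min⁻¹
C(t) = C₀ e^(−kt)  ⇒  t = ln(C₀/C) / k
t = ln(421/40.7) / 0.005545 = 2.336 / 0.005545 ≈ 421 minutes

421 minutes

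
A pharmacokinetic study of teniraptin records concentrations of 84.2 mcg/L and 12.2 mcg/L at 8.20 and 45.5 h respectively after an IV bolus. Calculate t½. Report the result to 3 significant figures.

13.4 hours

k = ln(C₁/C₂) / (t₂ − t₁) = ln(84.2/12.2) / (45.5 − 8.20)
  = 1.932 / 37.30 = 0.05179 h⁻¹
t½ = ln 2 / k = ln 2 / 0.05179 ≈ 13.4 hours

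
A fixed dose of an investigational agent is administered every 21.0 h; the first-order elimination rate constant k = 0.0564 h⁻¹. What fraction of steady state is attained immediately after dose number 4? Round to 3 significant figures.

f_n = 1 − e^(−nkτ) = 1 − e^(−4 × 0.05640 × 21.0) = 1 − e^(−4.738) = 1 − 0.008760 ≈ 0.991

0.991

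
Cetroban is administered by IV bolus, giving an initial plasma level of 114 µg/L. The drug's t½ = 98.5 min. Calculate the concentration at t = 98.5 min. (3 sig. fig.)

57.0 µg/L

k = ln 2 / 98.5 = 0.007037 min⁻¹
C(t) = C₀ e^(−kt) = 114 × e^(−0.007037 × 98.5) = 114 × e^(−0.6931) = 114 × 0.5000 ≈ 57.0 µg/L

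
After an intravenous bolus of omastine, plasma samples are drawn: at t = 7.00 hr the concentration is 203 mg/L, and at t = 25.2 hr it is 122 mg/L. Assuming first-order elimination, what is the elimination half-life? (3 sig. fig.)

k = ln(C₁/C₂) / (t₂ − t₁) = ln(203/122) / (25.2 − 7.00)
  = 0.5092 / 18.20 = 0.02798 hr⁻¹
t½ = ln 2 / k = ln 2 / 0.02798 ≈ 24.8 hours

24.8 hours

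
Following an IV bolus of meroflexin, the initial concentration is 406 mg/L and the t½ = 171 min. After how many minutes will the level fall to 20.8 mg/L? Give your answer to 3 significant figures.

k = ln 2 / 171 = 0.004053 min⁻¹
C(t) = C₀ e^(−kt)  ⇒  t = ln(C₀/C) / k
t = ln(406/20.8) / 0.004053 = 2.971 / 0.004053 ≈ 733 minutes

733 minutes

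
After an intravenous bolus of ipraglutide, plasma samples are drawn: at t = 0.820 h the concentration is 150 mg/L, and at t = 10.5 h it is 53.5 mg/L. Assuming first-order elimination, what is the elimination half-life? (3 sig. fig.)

6.51 hours

k = ln(C₁/C₂) / (t₂ − t₁) = ln(150/53.5) / (10.5 − 0.820)
  = 1.031 / 9.680 = 0.1065 h⁻¹
t½ = ln 2 / k = ln 2 / 0.1065 ≈ 6.51 hours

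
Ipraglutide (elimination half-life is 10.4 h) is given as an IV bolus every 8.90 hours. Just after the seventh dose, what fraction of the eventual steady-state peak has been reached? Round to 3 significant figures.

k = ln 2 / 10.4 = 0.06665 h⁻¹
f_n = 1 − e^(−nkτ) = 1 − e^(−7 × 0.06665 × 8.90) = 1 − e^(−4.152) = 1 − 0.01573 ≈ 0.984

0.984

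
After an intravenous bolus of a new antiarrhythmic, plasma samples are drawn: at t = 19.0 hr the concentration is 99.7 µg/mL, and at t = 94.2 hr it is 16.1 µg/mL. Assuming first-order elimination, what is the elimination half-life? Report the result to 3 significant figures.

28.6 hours

k = ln(C₁/C₂) / (t₂ − t₁) = ln(99.7/16.1) / (94.2 − 19.0)
  = 1.823 / 75.20 = 0.02425 hr⁻¹
t½ = ln 2 / k = ln 2 / 0.02425 ≈ 28.6 hours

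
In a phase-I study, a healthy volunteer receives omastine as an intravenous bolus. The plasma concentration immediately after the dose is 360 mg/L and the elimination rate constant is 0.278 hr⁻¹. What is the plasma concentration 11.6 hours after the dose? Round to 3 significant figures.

C(t) = C₀ e^(−kt) = 360 × e^(−0.2780 × 11.6) = 360 × e^(−3.225) = 360 × 0.03976 ≈ 14.3 mg/L

14.3 mg/L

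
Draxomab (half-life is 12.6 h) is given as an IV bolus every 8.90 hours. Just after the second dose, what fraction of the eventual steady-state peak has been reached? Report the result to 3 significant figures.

k = ln 2 / 12.6 = 0.05501 h⁻¹
f_n = 1 − e^(−nkτ) = 1 − e^(−2 × 0.05501 × 8.90) = 1 − e^(−0.9792) = 1 − 0.3756 ≈ 0.624

0.624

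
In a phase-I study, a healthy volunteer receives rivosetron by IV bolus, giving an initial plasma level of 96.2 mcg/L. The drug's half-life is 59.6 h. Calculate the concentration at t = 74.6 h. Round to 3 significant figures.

k = ln 2 / 59.6 = 0.01163 h⁻¹
C(t) = C₀ e^(−kt) = 96.2 × e^(−0.01163 × 74.6) = 96.2 × e^(−0.8676) = 96.2 × 0.4200 ≈ 40.4 mcg/L

40.4 mcg/L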